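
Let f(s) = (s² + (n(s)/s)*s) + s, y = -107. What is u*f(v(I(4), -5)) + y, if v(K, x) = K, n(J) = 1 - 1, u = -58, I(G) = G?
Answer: -1267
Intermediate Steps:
n(J) = 0
f(s) = s + s² (f(s) = (s² + (0/s)*s) + s = (s² + 0*s) + s = (s² + 0) + s = s² + s = s + s²)
u*f(v(I(4), -5)) + y = -232*(1 + 4) - 107 = -232*5 - 107 = -58*20 - 107 = -1160 - 107 = -1267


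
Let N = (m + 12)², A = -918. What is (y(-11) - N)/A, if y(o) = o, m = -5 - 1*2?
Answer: 2/51 ≈ 0.039216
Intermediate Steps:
m = -7 (m = -5 - 2 = -7)
N = 25 (N = (-7 + 12)² = 5² = 25)
(y(-11) - N)/A = (-11 - 1*25)/(-918) = (-11 - 25)*(-1/918) = -36*(-1/918) = 2/51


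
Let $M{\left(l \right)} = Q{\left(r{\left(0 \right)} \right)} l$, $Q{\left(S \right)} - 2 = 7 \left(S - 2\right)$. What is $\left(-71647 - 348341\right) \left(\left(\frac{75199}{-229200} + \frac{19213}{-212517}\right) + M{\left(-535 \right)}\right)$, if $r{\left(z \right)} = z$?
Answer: $- \frac{3647954288785964161}{1353024900} \approx -2.6961 \cdot 10^{9}$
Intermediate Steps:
$Q{\left(S \right)} = -12 + 7 S$ ($Q{\left(S \right)} = 2 + 7 \left(S - 2\right) = 2 + 7 \left(-2 + S\right) = 2 + \left(-14 + 7 S\right) = -12 + 7 S$)
$M{\left(l \right)} = - 12 l$ ($M{\left(l \right)} = \left(-12 + 7 \cdot 0\right) l = \left(-12 + 0\right) l = - 12 l$)
$\left(-71647 - 348341\right) \left(\left(\frac{75199}{-229200} + \frac{19213}{-212517}\right) + M{\left(-535 \right)}\right) = \left(-71647 - 348341\right) \left(\left(\frac{75199}{-229200} + \frac{19213}{-212517}\right) - -6420\right) = \left(-71647 - 348341\right) \left(\left(75199 \left(- \frac{1}{229200}\right) + 19213 \left(- \frac{1}{212517}\right)\right) + 6420\right) = - 419988 \left(\left(- \frac{75199}{229200} - \frac{19213}{212517}\right) + 6420\right) = - 419988 \left(- \frac{6794895161}{16236298800} + 6420\right) = \left(-419988\right) \frac{104230243400839}{16236298800} = - \frac{3647954288785964161}{1353024900}$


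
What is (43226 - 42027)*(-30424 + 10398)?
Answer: -24011174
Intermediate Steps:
(43226 - 42027)*(-30424 + 10398) = 1199*(-20026) = -24011174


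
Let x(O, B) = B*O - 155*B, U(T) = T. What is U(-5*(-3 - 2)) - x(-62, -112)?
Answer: -24279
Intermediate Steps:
x(O, B) = -155*B + B*O
U(-5*(-3 - 2)) - x(-62, -112) = -5*(-3 - 2) - (-112)*(-155 - 62) = -5*(-5) - (-112)*(-217) = 25 - 1*24304 = 25 - 24304 = -24279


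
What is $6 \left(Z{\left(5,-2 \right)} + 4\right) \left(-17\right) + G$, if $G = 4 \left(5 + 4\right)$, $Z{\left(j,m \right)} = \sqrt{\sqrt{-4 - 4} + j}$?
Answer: $-372 - 102 \sqrt{5 + 2 i \sqrt{2}} \approx -608.42 - 62.235 i$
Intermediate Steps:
$Z{\left(j,m \right)} = \sqrt{j + 2 i \sqrt{2}}$ ($Z{\left(j,m \right)} = \sqrt{\sqrt{-8} + j} = \sqrt{2 i \sqrt{2} + j} = \sqrt{j + 2 i \sqrt{2}}$)
$G = 36$ ($G = 4 \cdot 9 = 36$)
$6 \left(Z{\left(5,-2 \right)} + 4\right) \left(-17\right) + G = 6 \left(\sqrt{5 + 2 i \sqrt{2}} + 4\right) \left(-17\right) + 36 = 6 \left(4 + \sqrt{5 + 2 i \sqrt{2}}\right) \left(-17\right) + 36 = \left(24 + 6 \sqrt{5 + 2 i \sqrt{2}}\right) \left(-17\right) + 36 = \left(-408 - 102 \sqrt{5 + 2 i \sqrt{2}}\right) + 36 = -372 - 102 \sqrt{5 + 2 i \sqrt{2}}$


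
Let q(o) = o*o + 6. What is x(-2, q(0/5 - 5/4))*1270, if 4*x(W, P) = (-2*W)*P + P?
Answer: 384175/32 ≈ 12005.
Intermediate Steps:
q(o) = 6 + o**2 (q(o) = o**2 + 6 = 6 + o**2)
x(W, P) = P/4 - P*W/2 (x(W, P) = ((-2*W)*P + P)/4 = (-2*P*W + P)/4 = (P - 2*P*W)/4 = P/4 - P*W/2)
x(-2, q(0/5 - 5/4))*1270 = ((6 + (0/5 - 5/4)**2)*(1 - 2*(-2))/4)*1270 = ((6 + (0*(1/5) - 5*1/4)**2)*(1 + 4)/4)*1270 = ((1/4)*(6 + (0 - 5/4)**2)*5)*1270 = ((1/4)*(6 + (-5/4)**2)*5)*1270 = ((1/4)*(6 + 25/16)*5)*1270 = ((1/4)*(121/16)*5)*1270 = (605/64)*1270 = 384175/32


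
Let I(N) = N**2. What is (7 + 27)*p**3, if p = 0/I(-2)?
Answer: 0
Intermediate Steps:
p = 0 (p = 0/((-2)**2) = 0/4 = 0*(1/4) = 0)
(7 + 27)*p**3 = (7 + 27)*0**3 = 34*0 = 0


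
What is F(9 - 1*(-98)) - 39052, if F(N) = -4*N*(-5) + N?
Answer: -36805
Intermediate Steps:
F(N) = 21*N (F(N) = 20*N + N = 21*N)
F(9 - 1*(-98)) - 39052 = 21*(9 - 1*(-98)) - 39052 = 21*(9 + 98) - 39052 = 21*107 - 39052 = 2247 - 39052 = -36805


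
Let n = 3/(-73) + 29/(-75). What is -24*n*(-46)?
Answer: -861856/1825 ≈ -472.25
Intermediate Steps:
n = -2342/5475 (n = 3*(-1/73) + 29*(-1/75) = -3/73 - 29/75 = -2342/5475 ≈ -0.42776)
-24*n*(-46) = -24*(-2342/5475)*(-46) = (18736/1825)*(-46) = -861856/1825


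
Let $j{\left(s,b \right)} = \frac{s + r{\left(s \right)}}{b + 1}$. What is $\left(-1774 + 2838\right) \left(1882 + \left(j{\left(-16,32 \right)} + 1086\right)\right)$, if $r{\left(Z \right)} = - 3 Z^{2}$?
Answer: $\frac{103378240}{33} \approx 3.1327 \cdot 10^{6}$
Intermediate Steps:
$j{\left(s,b \right)} = \frac{s - 3 s^{2}}{1 + b}$ ($j{\left(s,b \right)} = \frac{s - 3 s^{2}}{b + 1} = \frac{s - 3 s^{2}}{1 + b}$)
$\left(-1774 + 2838\right) \left(1882 + \left(j{\left(-16,32 \right)} + 1086\right)\right) = \left(-1774 + 2838\right) \left(1882 + \left(- \frac{16 \left(1 - -48\right)}{1 + 32} + 1086\right)\right) = 1064 \left(1882 + \left(- \frac{16 \left(1 + 48\right)}{33} + 1086\right)\right) = 1064 \left(1882 + \left(\left(-16\right) \frac{1}{33} \cdot 49 + 1086\right)\right) = 1064 \left(1882 + \left(- \frac{784}{33} + 1086\right)\right) = 1064 \left(1882 + \frac{35054}{33}\right) = 1064 \cdot \frac{97160}{33} = \frac{103378240}{33}$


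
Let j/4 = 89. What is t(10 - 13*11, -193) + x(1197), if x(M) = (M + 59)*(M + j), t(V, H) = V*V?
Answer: 1968257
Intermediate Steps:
j = 356 (j = 4*89 = 356)
t(V, H) = V**2
x(M) = (59 + M)*(356 + M) (x(M) = (M + 59)*(M + 356) = (59 + M)*(356 + M))
t(10 - 13*11, -193) + x(1197) = (10 - 13*11)**2 + (21004 + 1197**2 + 415*1197) = (10 - 143)**2 + (21004 + 1432809 + 496755) = (-133)**2 + 1950568 = 17689 + 1950568 = 1968257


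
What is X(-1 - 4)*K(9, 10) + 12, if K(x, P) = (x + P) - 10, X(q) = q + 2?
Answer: -15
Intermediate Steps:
X(q) = 2 + q
K(x, P) = -10 + P + x (K(x, P) = (P + x) - 10 = -10 + P + x)
X(-1 - 4)*K(9, 10) + 12 = (2 + (-1 - 4))*(-10 + 10 + 9) + 12 = (2 - 5)*9 + 12 = -3*9 + 12 = -27 + 12 = -15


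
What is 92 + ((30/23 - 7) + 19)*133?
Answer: 42814/23 ≈ 1861.5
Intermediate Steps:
92 + ((30/23 - 7) + 19)*133 = 92 + (-131/23 + 19)*133 = 92 + (306/23)*133 = 92 + 40698/23 = 42814/23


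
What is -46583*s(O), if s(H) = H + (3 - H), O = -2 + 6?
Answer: -139749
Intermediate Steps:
O = 4
s(H) = 3
-46583*s(O) = -46583*3 = -139749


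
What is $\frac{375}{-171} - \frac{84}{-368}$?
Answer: $- \frac{10303}{5244} \approx -1.9647$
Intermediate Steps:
$\frac{375}{-171} - \frac{84}{-368} = 375 \left(- \frac{1}{171}\right) - - \frac{21}{92} = - \frac{125}{57} + \frac{21}{92} = - \frac{10303}{5244}$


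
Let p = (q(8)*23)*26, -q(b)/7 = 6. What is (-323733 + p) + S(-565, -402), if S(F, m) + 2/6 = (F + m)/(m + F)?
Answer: -1046545/3 ≈ -3.4885e+5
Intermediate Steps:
q(b) = -42 (q(b) = -7*6 = -42)
p = -25116 (p = -42*23*26 = -966*26 = -25116)
S(F, m) = 2/3 (S(F, m) = -1/3 + (F + m)/(m + F) = -1/3 + (F + m)/(F + m) = -1/3 + 1 = 2/3)
(-323733 + p) + S(-565, -402) = (-323733 - 25116) + 2/3 = -348849 + 2/3 = -1046545/3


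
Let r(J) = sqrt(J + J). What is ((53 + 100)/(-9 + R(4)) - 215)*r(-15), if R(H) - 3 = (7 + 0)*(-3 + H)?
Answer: -62*I*sqrt(30) ≈ -339.59*I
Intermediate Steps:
R(H) = -18 + 7*H (R(H) = 3 + (7 + 0)*(-3 + H) = 3 + 7*(-3 + H) = 3 + (-21 + 7*H) = -18 + 7*H)
r(J) = sqrt(2)*sqrt(J) (r(J) = sqrt(2*J) = sqrt(2)*sqrt(J))
((53 + 100)/(-9 + R(4)) - 215)*r(-15) = ((53 + 100)/(-9 + (-18 + 7*4)) - 215)*(sqrt(2)*sqrt(-15)) = (153/(-9 + (-18 + 28)) - 215)*(sqrt(2)*(I*sqrt(15))) = (153/(-9 + 10) - 215)*(I*sqrt(30)) = (153/1 - 215)*(I*sqrt(30)) = (153*1 - 215)*(I*sqrt(30)) = (153 - 215)*(I*sqrt(30)) = -62*I*sqrt(30)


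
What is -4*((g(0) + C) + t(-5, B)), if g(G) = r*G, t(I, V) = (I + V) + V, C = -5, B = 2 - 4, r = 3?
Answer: 56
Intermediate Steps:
B = -2
t(I, V) = I + 2*V
g(G) = 3*G
-4*((g(0) + C) + t(-5, B)) = -4*((3*0 - 5) + (-5 + 2*(-2))) = -4*((0 - 5) + (-5 - 4)) = -4*(-5 - 9) = -4*(-14) = 56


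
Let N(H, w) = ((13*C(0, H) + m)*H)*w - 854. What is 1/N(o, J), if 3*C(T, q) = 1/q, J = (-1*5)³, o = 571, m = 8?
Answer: -3/1717187 ≈ -1.7470e-6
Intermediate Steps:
J = -125 (J = (-5)³ = -125)
C(T, q) = 1/(3*q)
N(H, w) = -854 + H*w*(8 + 13/(3*H)) (N(H, w) = ((13*(1/(3*H)) + 8)*H)*w - 854 = ((13/(3*H) + 8)*H)*w - 854 = ((8 + 13/(3*H))*H)*w - 854 = (H*(8 + 13/(3*H)))*w - 854 = H*w*(8 + 13/(3*H)) - 854 = -854 + H*w*(8 + 13/(3*H)))
1/N(o, J) = 1/(-854 + (13/3)*(-125) + 8*571*(-125)) = 1/(-854 - 1625/3 - 571000) = 1/(-1717187/3) = -3/1717187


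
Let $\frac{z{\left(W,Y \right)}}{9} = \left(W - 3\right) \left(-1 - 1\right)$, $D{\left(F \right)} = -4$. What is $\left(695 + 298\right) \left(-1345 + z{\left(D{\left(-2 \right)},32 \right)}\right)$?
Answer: $-1210467$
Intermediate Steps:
$z{\left(W,Y \right)} = 54 - 18 W$ ($z{\left(W,Y \right)} = 9 \left(W - 3\right) \left(-1 - 1\right) = 9 \left(-3 + W\right) \left(-2\right) = 9 \left(6 - 2 W\right) = 54 - 18 W$)
$\left(695 + 298\right) \left(-1345 + z{\left(D{\left(-2 \right)},32 \right)}\right) = \left(695 + 298\right) \left(-1345 + \left(54 - -72\right)\right) = 993 \left(-1345 + \left(54 + 72\right)\right) = 993 \left(-1345 + 126\right) = 993 \left(-1219\right) = -1210467$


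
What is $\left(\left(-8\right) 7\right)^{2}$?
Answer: $3136$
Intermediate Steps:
$\left(\left(-8\right) 7\right)^{2} = \left(-56\right)^{2} = 3136$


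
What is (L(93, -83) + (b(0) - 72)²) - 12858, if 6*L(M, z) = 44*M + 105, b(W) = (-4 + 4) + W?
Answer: -13949/2 ≈ -6974.5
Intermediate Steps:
b(W) = W (b(W) = 0 + W = W)
L(M, z) = 35/2 + 22*M/3 (L(M, z) = (44*M + 105)/6 = (105 + 44*M)/6 = 35/2 + 22*M/3)
(L(93, -83) + (b(0) - 72)²) - 12858 = ((35/2 + (22/3)*93) + (0 - 72)²) - 12858 = ((35/2 + 682) + (-72)²) - 12858 = (1399/2 + 5184) - 12858 = 11767/2 - 12858 = -13949/2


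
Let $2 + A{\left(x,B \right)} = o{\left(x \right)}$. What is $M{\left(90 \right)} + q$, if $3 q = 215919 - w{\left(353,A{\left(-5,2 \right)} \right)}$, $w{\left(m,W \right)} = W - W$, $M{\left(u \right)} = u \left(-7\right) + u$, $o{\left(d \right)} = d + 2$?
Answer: $71433$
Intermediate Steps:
$o{\left(d \right)} = 2 + d$
$A{\left(x,B \right)} = x$ ($A{\left(x,B \right)} = -2 + \left(2 + x\right) = x$)
$M{\left(u \right)} = - 6 u$ ($M{\left(u \right)} = - 7 u + u = - 6 u$)
$w{\left(m,W \right)} = 0$
$q = 71973$ ($q = \frac{215919 - 0}{3} = \frac{215919 + 0}{3} = \frac{1}{3} \cdot 215919 = 71973$)
$M{\left(90 \right)} + q = \left(-6\right) 90 + 71973 = -540 + 71973 = 71433$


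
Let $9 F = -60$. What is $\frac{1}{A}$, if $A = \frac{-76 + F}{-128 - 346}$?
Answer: $\frac{711}{124} \approx 5.7339$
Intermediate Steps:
$F = - \frac{20}{3}$ ($F = \frac{1}{9} \left(-60\right) = - \frac{20}{3} \approx -6.6667$)
$A = \frac{124}{711}$ ($A = \frac{-76 - \frac{20}{3}}{-128 - 346} = - \frac{248}{3 \left(-474\right)} = \left(- \frac{248}{3}\right) \left(- \frac{1}{474}\right) = \frac{124}{711} \approx 0.1744$)
$\frac{1}{A} = \frac{1}{\frac{124}{711}} = \frac{711}{124}$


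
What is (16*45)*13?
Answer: 9360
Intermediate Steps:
(16*45)*13 = 720*13 = 9360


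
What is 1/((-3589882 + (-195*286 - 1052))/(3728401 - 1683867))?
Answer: -1022267/1823352 ≈ -0.56065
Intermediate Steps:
1/((-3589882 + (-195*286 - 1052))/(3728401 - 1683867)) = 1/((-3589882 + (-55770 - 1052))/2044534) = 1/((-3589882 - 56822)*(1/2044534)) = 1/(-3646704*1/2044534) = 1/(-1823352/1022267) = -1022267/1823352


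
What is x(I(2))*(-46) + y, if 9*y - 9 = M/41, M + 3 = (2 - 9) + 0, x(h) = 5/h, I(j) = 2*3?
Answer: -13786/369 ≈ -37.360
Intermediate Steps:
I(j) = 6
M = -10 (M = -3 + ((2 - 9) + 0) = -3 + (-7 + 0) = -3 - 7 = -10)
y = 359/369 (y = 1 + (-10/41)/9 = 1 + (-10*1/41)/9 = 1 + (⅑)*(-10/41) = 1 - 10/369 = 359/369 ≈ 0.97290)
x(I(2))*(-46) + y = (5/6)*(-46) + 359/369 = (5*(⅙))*(-46) + 359/369 = (⅚)*(-46) + 359/369 = -115/3 + 359/369 = -13786/369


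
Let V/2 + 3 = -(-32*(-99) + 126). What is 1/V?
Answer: -1/6594 ≈ -0.00015165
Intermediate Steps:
V = -6594 (V = -6 + 2*(-(-32*(-99) + 126)) = -6 + 2*(-(3168 + 126)) = -6 + 2*(-1*3294) = -6 + 2*(-3294) = -6 - 6588 = -6594)
1/V = 1/(-6594) = -1/6594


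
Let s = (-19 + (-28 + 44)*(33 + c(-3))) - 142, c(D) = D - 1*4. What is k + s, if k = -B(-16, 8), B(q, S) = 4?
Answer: 251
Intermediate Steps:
c(D) = -4 + D (c(D) = D - 4 = -4 + D)
k = -4 (k = -1*4 = -4)
s = 255 (s = (-19 + (-28 + 44)*(33 + (-4 - 3))) - 142 = (-19 + 16*(33 - 7)) - 142 = (-19 + 16*26) - 142 = (-19 + 416) - 142 = 397 - 142 = 255)
k + s = -4 + 255 = 251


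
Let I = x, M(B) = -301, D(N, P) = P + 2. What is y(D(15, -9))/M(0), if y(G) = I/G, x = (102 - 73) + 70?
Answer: 99/2107 ≈ 0.046986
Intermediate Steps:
D(N, P) = 2 + P
x = 99 (x = 29 + 70 = 99)
I = 99
y(G) = 99/G
y(D(15, -9))/M(0) = (99/(2 - 9))/(-301) = (99/(-7))*(-1/301) = (99*(-1/7))*(-1/301) = -99/7*(-1/301) = 99/2107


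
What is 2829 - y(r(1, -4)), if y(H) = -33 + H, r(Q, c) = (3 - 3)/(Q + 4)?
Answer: 2862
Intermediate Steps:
r(Q, c) = 0 (r(Q, c) = 0/(4 + Q) = 0)
2829 - y(r(1, -4)) = 2829 - (-33 + 0) = 2829 - 1*(-33) = 2829 + 33 = 2862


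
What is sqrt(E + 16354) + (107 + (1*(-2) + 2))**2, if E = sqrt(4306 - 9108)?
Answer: 11449 + sqrt(16354 + 49*I*sqrt(2)) ≈ 11577.0 + 0.27094*I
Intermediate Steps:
E = 49*I*sqrt(2) (E = sqrt(-4802) = 49*I*sqrt(2) ≈ 69.297*I)
sqrt(E + 16354) + (107 + (1*(-2) + 2))**2 = sqrt(49*I*sqrt(2) + 16354) + (107 + (1*(-2) + 2))**2 = sqrt(16354 + 49*I*sqrt(2)) + (107 + (-2 + 2))**2 = sqrt(16354 + 49*I*sqrt(2)) + (107 + 0)**2 = sqrt(16354 + 49*I*sqrt(2)) + 107**2 = sqrt(16354 + 49*I*sqrt(2)) + 11449 = 11449 + sqrt(16354 + 49*I*sqrt(2))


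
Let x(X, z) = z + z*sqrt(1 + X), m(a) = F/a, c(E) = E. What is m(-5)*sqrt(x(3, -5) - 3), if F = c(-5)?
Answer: 3*I*sqrt(2) ≈ 4.2426*I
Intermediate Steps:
F = -5
m(a) = -5/a
m(-5)*sqrt(x(3, -5) - 3) = (-5/(-5))*sqrt(-5*(1 + sqrt(1 + 3)) - 3) = (-5*(-1/5))*sqrt(-5*(1 + sqrt(4)) - 3) = 1*sqrt(-5*(1 + 2) - 3) = 1*sqrt(-5*3 - 3) = 1*sqrt(-15 - 3) = 1*sqrt(-18) = 1*(3*I*sqrt(2)) = 3*I*sqrt(2)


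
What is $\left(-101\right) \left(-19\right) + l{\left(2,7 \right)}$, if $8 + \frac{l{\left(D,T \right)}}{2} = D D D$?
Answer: $1919$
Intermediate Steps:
$l{\left(D,T \right)} = -16 + 2 D^{3}$ ($l{\left(D,T \right)} = -16 + 2 D D D = -16 + 2 D^{2} D = -16 + 2 D^{3}$)
$\left(-101\right) \left(-19\right) + l{\left(2,7 \right)} = \left(-101\right) \left(-19\right) - \left(16 - 2 \cdot 2^{3}\right) = 1919 + \left(-16 + 2 \cdot 8\right) = 1919 + \left(-16 + 16\right) = 1919 + 0 = 1919$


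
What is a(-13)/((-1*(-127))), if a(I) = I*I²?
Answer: -2197/127 ≈ -17.299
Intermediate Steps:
a(I) = I³
a(-13)/((-1*(-127))) = (-13)³/((-1*(-127))) = -2197/127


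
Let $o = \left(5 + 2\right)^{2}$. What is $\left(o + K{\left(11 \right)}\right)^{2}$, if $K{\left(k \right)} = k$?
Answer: $3600$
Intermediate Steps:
$o = 49$ ($o = 7^{2} = 49$)
$\left(o + K{\left(11 \right)}\right)^{2} = \left(49 + 11\right)^{2} = 60^{2} = 3600$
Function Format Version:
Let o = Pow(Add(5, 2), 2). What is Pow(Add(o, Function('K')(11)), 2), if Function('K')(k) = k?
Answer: 3600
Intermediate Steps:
o = 49 (o = Pow(7, 2) = 49)
Pow(Add(o, Function('K')(11)), 2) = Pow(Add(49, 11), 2) = Pow(60, 2) = 3600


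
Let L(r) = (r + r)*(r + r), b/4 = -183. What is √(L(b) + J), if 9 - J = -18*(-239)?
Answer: 3*√237667 ≈ 1462.5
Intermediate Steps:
b = -732 (b = 4*(-183) = -732)
L(r) = 4*r² (L(r) = (2*r)*(2*r) = 4*r²)
J = -4293 (J = 9 - (-18)*(-239) = 9 - 1*4302 = 9 - 4302 = -4293)
√(L(b) + J) = √(4*(-732)² - 4293) = √(4*535824 - 4293) = √(2143296 - 4293) = √2139003 = 3*√237667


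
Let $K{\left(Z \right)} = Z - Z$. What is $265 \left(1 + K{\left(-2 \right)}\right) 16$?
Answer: $4240$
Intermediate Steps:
$K{\left(Z \right)} = 0$
$265 \left(1 + K{\left(-2 \right)}\right) 16 = 265 \left(1 + 0\right) 16 = 265 \cdot 1 \cdot 16 = 265 \cdot 16 = 4240$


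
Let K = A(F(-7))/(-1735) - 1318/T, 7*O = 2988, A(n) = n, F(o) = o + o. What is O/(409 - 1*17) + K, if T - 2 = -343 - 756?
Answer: 3000993733/1305660370 ≈ 2.2985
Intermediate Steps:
F(o) = 2*o
O = 2988/7 (O = (1/7)*2988 = 2988/7 ≈ 426.86)
T = -1097 (T = 2 + (-343 - 756) = 2 - 1099 = -1097)
K = 2302088/1903295 (K = (2*(-7))/(-1735) - 1318/(-1097) = -14*(-1/1735) - 1318*(-1/1097) = 14/1735 + 1318/1097 = 2302088/1903295 ≈ 1.2095)
O/(409 - 1*17) + K = 2988/(7*(409 - 1*17)) + 2302088/1903295 = 2988/(7*(409 - 17)) + 2302088/1903295 = (2988/7)/392 + 2302088/1903295 = (2988/7)*(1/392) + 2302088/1903295 = 747/686 + 2302088/1903295 = 3000993733/1305660370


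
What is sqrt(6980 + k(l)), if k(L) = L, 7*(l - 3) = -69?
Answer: 2*sqrt(85421)/7 ≈ 83.505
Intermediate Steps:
l = -48/7 (l = 3 + (1/7)*(-69) = 3 - 69/7 = -48/7 ≈ -6.8571)
sqrt(6980 + k(l)) = sqrt(6980 - 48/7) = sqrt(48812/7) = 2*sqrt(85421)/7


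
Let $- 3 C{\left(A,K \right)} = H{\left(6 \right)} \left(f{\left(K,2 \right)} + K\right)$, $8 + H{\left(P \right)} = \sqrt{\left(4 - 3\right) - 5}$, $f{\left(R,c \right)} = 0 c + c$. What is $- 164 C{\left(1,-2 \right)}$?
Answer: $0$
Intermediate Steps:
$f{\left(R,c \right)} = c$ ($f{\left(R,c \right)} = 0 + c = c$)
$H{\left(P \right)} = -8 + 2 i$ ($H{\left(P \right)} = -8 + \sqrt{\left(4 - 3\right) - 5} = -8 + \sqrt{1 - 5} = -8 + \sqrt{-4} = -8 + 2 i$)
$C{\left(A,K \right)} = - \frac{\left(-8 + 2 i\right) \left(2 + K\right)}{3}$
$- 164 C{\left(1,-2 \right)} = - 164 \frac{2 \left(2 - 2\right) \left(4 - i\right)}{3} = - 164 \cdot \frac{2}{3} \cdot 0 \left(4 - i\right) = \left(-164\right) 0 = 0$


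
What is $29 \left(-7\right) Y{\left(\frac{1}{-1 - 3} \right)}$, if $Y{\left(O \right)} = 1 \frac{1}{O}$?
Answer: $812$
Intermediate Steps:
$Y{\left(O \right)} = \frac{1}{O}$
$29 \left(-7\right) Y{\left(\frac{1}{-1 - 3} \right)} = \frac{29 \left(-7\right)}{\frac{1}{-1 - 3}} = - \frac{203}{\frac{1}{-4}} = - \frac{203}{- \frac{1}{4}} = \left(-203\right) \left(-4\right) = 812$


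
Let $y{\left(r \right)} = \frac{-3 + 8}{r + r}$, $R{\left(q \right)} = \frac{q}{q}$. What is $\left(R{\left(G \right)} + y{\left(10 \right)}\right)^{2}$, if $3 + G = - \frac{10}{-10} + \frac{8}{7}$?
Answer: $\frac{25}{16} \approx 1.5625$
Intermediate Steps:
$G = - \frac{6}{7}$ ($G = -3 + \left(- \frac{10}{-10} + \frac{8}{7}\right) = -3 + \left(\left(-10\right) \left(- \frac{1}{10}\right) + 8 \cdot \frac{1}{7}\right) = -3 + \left(1 + \frac{8}{7}\right) = -3 + \frac{15}{7} = - \frac{6}{7} \approx -0.85714$)
$R{\left(q \right)} = 1$
$y{\left(r \right)} = \frac{5}{2 r}$
$\left(R{\left(G \right)} + y{\left(10 \right)}\right)^{2} = \left(1 + \frac{5}{2 \cdot 10}\right)^{2} = \left(1 + \frac{5}{2} \cdot \frac{1}{10}\right)^{2} = \left(1 + \frac{1}{4}\right)^{2} = \left(\frac{5}{4}\right)^{2} = \frac{25}{16}$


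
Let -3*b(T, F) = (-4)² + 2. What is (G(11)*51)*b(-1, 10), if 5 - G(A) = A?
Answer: 1836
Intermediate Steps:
G(A) = 5 - A
b(T, F) = -6 (b(T, F) = -((-4)² + 2)/3 = -(16 + 2)/3 = -⅓*18 = -6)
(G(11)*51)*b(-1, 10) = ((5 - 1*11)*51)*(-6) = ((5 - 11)*51)*(-6) = -6*51*(-6) = -306*(-6) = 1836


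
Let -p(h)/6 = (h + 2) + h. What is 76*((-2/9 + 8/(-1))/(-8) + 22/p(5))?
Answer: 494/9 ≈ 54.889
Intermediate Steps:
p(h) = -12 - 12*h (p(h) = -6*((h + 2) + h) = -6*((2 + h) + h) = -6*(2 + 2*h) = -12 - 12*h)
76*((-2/9 + 8/(-1))/(-8) + 22/p(5)) = 76*((-2/9 + 8/(-1))/(-8) + 22/(-12 - 12*5)) = 76*((-2*⅑ + 8*(-1))*(-⅛) + 22/(-12 - 60)) = 76*((-2/9 - 8)*(-⅛) + 22/(-72)) = 76*(-74/9*(-⅛) + 22*(-1/72)) = 76*(37/36 - 11/36) = 76*(13/18) = 494/9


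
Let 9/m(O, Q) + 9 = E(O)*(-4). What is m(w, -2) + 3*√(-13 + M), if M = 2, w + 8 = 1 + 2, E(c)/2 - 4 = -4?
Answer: -1 + 3*I*√11 ≈ -1.0 + 9.9499*I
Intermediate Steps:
E(c) = 0 (E(c) = 8 + 2*(-4) = 8 - 8 = 0)
w = -5 (w = -8 + (1 + 2) = -8 + 3 = -5)
m(O, Q) = -1 (m(O, Q) = 9/(-9 + 0*(-4)) = 9/(-9 + 0) = 9/(-9) = 9*(-⅑) = -1)
m(w, -2) + 3*√(-13 + M) = -1 + 3*√(-13 + 2) = -1 + 3*√(-11) = -1 + 3*(I*√11) = -1 + 3*I*√11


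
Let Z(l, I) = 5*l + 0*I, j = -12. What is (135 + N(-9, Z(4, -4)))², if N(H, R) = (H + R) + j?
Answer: 17956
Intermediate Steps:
Z(l, I) = 5*l (Z(l, I) = 5*l + 0 = 5*l)
N(H, R) = -12 + H + R (N(H, R) = (H + R) - 12 = -12 + H + R)
(135 + N(-9, Z(4, -4)))² = (135 + (-12 - 9 + 5*4))² = (135 + (-12 - 9 + 20))² = (135 - 1)² = 134² = 17956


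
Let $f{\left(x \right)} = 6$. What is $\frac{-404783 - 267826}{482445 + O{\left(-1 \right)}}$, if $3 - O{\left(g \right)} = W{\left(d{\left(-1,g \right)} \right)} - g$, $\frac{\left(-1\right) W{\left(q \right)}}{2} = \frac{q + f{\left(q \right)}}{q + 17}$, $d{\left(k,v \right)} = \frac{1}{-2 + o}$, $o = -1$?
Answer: $- \frac{16815225}{12061192} \approx -1.3942$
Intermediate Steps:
$d{\left(k,v \right)} = - \frac{1}{3}$ ($d{\left(k,v \right)} = \frac{1}{-2 - 1} = \frac{1}{-3} = - \frac{1}{3}$)
$W{\left(q \right)} = - \frac{2 \left(6 + q\right)}{17 + q}$ ($W{\left(q \right)} = - 2 \frac{q + 6}{q + 17} = - 2 \frac{6 + q}{17 + q} = - \frac{2 \left(6 + q\right)}{17 + q}$)
$O{\left(g \right)} = \frac{92}{25} + g$ ($O{\left(g \right)} = 3 - \left(\frac{2 \left(-6 - - \frac{1}{3}\right)}{17 - \frac{1}{3}} - g\right) = 3 - \left(\frac{2 \left(-6 + \frac{1}{3}\right)}{\frac{50}{3}} - g\right) = 3 - \left(2 \cdot \frac{3}{50} \left(- \frac{17}{3}\right) - g\right) = 3 - \left(- \frac{17}{25} - g\right) = 3 + \left(\frac{17}{25} + g\right) = \frac{92}{25} + g$)
$\frac{-404783 - 267826}{482445 + O{\left(-1 \right)}} = \frac{-404783 - 267826}{482445 + \left(\frac{92}{25} - 1\right)} = - \frac{672609}{482445 + \frac{67}{25}} = - \frac{672609}{\frac{12061192}{25}} = \left(-672609\right) \frac{25}{12061192} = - \frac{16815225}{12061192}$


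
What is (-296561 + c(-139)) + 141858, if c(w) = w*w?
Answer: -135382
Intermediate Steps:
c(w) = w²
(-296561 + c(-139)) + 141858 = (-296561 + (-139)²) + 141858 = (-296561 + 19321) + 141858 = -277240 + 141858 = -135382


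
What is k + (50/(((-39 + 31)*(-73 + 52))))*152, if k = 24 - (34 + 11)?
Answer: 509/21 ≈ 24.238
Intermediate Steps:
k = -21 (k = 24 - 1*45 = 24 - 45 = -21)
k + (50/(((-39 + 31)*(-73 + 52))))*152 = -21 + (50/(((-39 + 31)*(-73 + 52))))*152 = -21 + (50/((-8*(-21))))*152 = -21 + (50/168)*152 = -21 + (50*(1/168))*152 = -21 + (25/84)*152 = -21 + 950/21 = 509/21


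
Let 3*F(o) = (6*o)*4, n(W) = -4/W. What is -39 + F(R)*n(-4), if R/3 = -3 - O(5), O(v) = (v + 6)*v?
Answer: -1431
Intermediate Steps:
O(v) = v*(6 + v) (O(v) = (6 + v)*v = v*(6 + v))
R = -174 (R = 3*(-3 - 5*(6 + 5)) = 3*(-3 - 5*11) = 3*(-3 - 1*55) = 3*(-3 - 55) = 3*(-58) = -174)
F(o) = 8*o (F(o) = ((6*o)*4)/3 = (24*o)/3 = 8*o)
-39 + F(R)*n(-4) = -39 + (8*(-174))*(-4/(-4)) = -39 - (-5568)*(-1)/4 = -39 - 1392*1 = -39 - 1392 = -1431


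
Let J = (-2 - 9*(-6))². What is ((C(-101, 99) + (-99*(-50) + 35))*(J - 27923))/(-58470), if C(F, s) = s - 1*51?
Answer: 126927227/58470 ≈ 2170.8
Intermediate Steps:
C(F, s) = -51 + s (C(F, s) = s - 51 = -51 + s)
J = 2704 (J = (-2 + 54)² = 52² = 2704)
((C(-101, 99) + (-99*(-50) + 35))*(J - 27923))/(-58470) = (((-51 + 99) + (-99*(-50) + 35))*(2704 - 27923))/(-58470) = ((48 + (4950 + 35))*(-25219))*(-1/58470) = ((48 + 4985)*(-25219))*(-1/58470) = (5033*(-25219))*(-1/58470) = -126927227*(-1/58470) = 126927227/58470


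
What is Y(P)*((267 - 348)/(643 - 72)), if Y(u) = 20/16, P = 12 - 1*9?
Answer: -405/2284 ≈ -0.17732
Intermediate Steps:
P = 3 (P = 12 - 9 = 3)
Y(u) = 5/4 (Y(u) = 20*(1/16) = 5/4)
Y(P)*((267 - 348)/(643 - 72)) = 5*((267 - 348)/(643 - 72))/4 = 5*(-81/571)/4 = 5*(-81*1/571)/4 = (5/4)*(-81/571) = -405/2284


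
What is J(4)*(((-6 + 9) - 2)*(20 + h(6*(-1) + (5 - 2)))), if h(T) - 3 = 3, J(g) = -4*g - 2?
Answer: -468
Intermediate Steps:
J(g) = -2 - 4*g
h(T) = 6 (h(T) = 3 + 3 = 6)
J(4)*(((-6 + 9) - 2)*(20 + h(6*(-1) + (5 - 2)))) = (-2 - 4*4)*(((-6 + 9) - 2)*(20 + 6)) = (-2 - 16)*((3 - 2)*26) = -18*26 = -468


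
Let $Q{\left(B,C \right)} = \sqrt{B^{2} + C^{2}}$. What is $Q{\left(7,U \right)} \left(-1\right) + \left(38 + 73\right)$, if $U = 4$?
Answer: $111 - \sqrt{65} \approx 102.94$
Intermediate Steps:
$Q{\left(7,U \right)} \left(-1\right) + \left(38 + 73\right) = \sqrt{7^{2} + 4^{2}} \left(-1\right) + \left(38 + 73\right) = \sqrt{49 + 16} \left(-1\right) + 111 = \sqrt{65} \left(-1\right) + 111 = - \sqrt{65} + 111 = 111 - \sqrt{65}$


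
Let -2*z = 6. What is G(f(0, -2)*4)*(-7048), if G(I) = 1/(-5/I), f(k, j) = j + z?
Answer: -28192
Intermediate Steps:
z = -3 (z = -1/2*6 = -3)
f(k, j) = -3 + j (f(k, j) = j - 3 = -3 + j)
G(I) = -I/5 (G(I) = 1*(-I/5) = -I/5)
G(f(0, -2)*4)*(-7048) = -(-3 - 2)*4/5*(-7048) = -(-1)*4*(-7048) = -1/5*(-20)*(-7048) = 4*(-7048) = -28192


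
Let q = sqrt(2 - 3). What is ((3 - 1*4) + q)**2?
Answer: (1 - I)**2 ≈ -2.0*I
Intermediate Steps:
q = I (q = sqrt(-1) = I ≈ 1.0*I)
((3 - 1*4) + q)**2 = ((3 - 1*4) + I)**2 = ((3 - 4) + I)**2 = (-1 + I)**2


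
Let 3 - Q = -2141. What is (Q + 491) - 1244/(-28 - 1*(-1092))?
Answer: 700599/266 ≈ 2633.8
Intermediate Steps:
Q = 2144 (Q = 3 - 1*(-2141) = 3 + 2141 = 2144)
(Q + 491) - 1244/(-28 - 1*(-1092)) = (2144 + 491) - 1244/(-28 - 1*(-1092)) = 2635 - 1244/(-28 + 1092) = 2635 - 1244/1064 = 2635 - 1244*1/1064 = 2635 - 311/266 = 700599/266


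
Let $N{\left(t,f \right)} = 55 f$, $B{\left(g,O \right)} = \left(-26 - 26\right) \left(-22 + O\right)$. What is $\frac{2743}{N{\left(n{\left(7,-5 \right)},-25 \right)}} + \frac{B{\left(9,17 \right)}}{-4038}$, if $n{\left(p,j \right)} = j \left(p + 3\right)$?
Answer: $- \frac{5716867}{2776125} \approx -2.0593$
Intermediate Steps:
$B{\left(g,O \right)} = 1144 - 52 O$ ($B{\left(g,O \right)} = - 52 \left(-22 + O\right) = 1144 - 52 O$)
$n{\left(p,j \right)} = j \left(3 + p\right)$
$\frac{2743}{N{\left(n{\left(7,-5 \right)},-25 \right)}} + \frac{B{\left(9,17 \right)}}{-4038} = \frac{2743}{55 \left(-25\right)} + \frac{1144 - 884}{-4038} = \frac{2743}{-1375} + \left(1144 - 884\right) \left(- \frac{1}{4038}\right) = 2743 \left(- \frac{1}{1375}\right) + 260 \left(- \frac{1}{4038}\right) = - \frac{2743}{1375} - \frac{130}{2019} = - \frac{5716867}{2776125}$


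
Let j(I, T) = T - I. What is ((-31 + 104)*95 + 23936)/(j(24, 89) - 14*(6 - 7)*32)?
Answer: 30871/513 ≈ 60.177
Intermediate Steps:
((-31 + 104)*95 + 23936)/(j(24, 89) - 14*(6 - 7)*32) = ((-31 + 104)*95 + 23936)/((89 - 1*24) - 14*(6 - 7)*32) = (73*95 + 23936)/((89 - 24) - 14*(-1)*32) = (6935 + 23936)/(65 + 14*32) = 30871/(65 + 448) = 30871/513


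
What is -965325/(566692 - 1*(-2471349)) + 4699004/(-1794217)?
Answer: -16007769336689/5450904808897 ≈ -2.9367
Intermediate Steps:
-965325/(566692 - 1*(-2471349)) + 4699004/(-1794217) = -965325/(566692 + 2471349) + 4699004*(-1/1794217) = -965325/3038041 - 4699004/1794217 = -16007769336689/5450904808897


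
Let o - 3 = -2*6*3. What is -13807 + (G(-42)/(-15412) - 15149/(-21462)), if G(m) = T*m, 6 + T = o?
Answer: -570846928997/41346543 ≈ -13806.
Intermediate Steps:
o = -33 (o = 3 - 2*6*3 = 3 - 12*3 = 3 - 36 = -33)
T = -39 (T = -6 - 33 = -39)
G(m) = -39*m
-13807 + (G(-42)/(-15412) - 15149/(-21462)) = -13807 + (-39*(-42)/(-15412) - 15149/(-21462)) = -13807 + (1638*(-1/15412) - 15149*(-1/21462)) = -13807 + (-819/7706 + 15149/21462) = -13807 + 24790204/41346543 = -570846928997/41346543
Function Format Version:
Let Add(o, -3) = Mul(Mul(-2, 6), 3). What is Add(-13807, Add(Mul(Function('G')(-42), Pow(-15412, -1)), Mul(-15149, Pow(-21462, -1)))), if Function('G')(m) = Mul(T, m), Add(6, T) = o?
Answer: Rational(-570846928997, 41346543) ≈ -13806.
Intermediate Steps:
o = -33 (o = Add(3, Mul(Mul(-2, 6), 3)) = Add(3, Mul(-12, 3)) = Add(3, -36) = -33)
T = -39 (T = Add(-6, -33) = -39)
Function('G')(m) = Mul(-39, m)
Add(-13807, Add(Mul(Function('G')(-42), Pow(-15412, -1)), Mul(-15149, Pow(-21462, -1)))) = Add(-13807, Add(Mul(Mul(-39, -42), Pow(-15412, -1)), Mul(-15149, Pow(-21462, -1)))) = Add(-13807, Add(Mul(1638, Rational(-1, 15412)), Mul(-15149, Rational(-1, 21462)))) = Add(-13807, Add(Rational(-819, 7706), Rational(15149, 21462))) = Add(-13807, Rational(24790204, 41346543)) = Rational(-570846928997, 41346543)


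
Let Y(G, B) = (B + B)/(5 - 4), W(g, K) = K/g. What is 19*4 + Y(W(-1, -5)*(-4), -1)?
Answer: 74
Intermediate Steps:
Y(G, B) = 2*B (Y(G, B) = (2*B)/1 = (2*B)*1 = 2*B)
19*4 + Y(W(-1, -5)*(-4), -1) = 19*4 + 2*(-1) = 76 - 2 = 74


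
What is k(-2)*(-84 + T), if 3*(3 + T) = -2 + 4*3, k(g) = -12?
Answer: 1004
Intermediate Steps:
T = 1/3 (T = -3 + (-2 + 4*3)/3 = -3 + (-2 + 12)/3 = -3 + (1/3)*10 = -3 + 10/3 = 1/3 ≈ 0.33333)
k(-2)*(-84 + T) = -12*(-84 + 1/3) = -12*(-251/3) = 1004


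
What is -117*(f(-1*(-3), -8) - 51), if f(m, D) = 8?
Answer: 5031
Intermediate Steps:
-117*(f(-1*(-3), -8) - 51) = -117*(8 - 51) = -117*(-43) = 5031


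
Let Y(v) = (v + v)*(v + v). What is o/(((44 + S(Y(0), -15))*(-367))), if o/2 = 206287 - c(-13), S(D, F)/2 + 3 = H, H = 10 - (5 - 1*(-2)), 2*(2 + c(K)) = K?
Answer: -412591/16148 ≈ -25.551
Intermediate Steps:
c(K) = -2 + K/2
Y(v) = 4*v² (Y(v) = (2*v)*(2*v) = 4*v²)
H = 3 (H = 10 - (5 + 2) = 10 - 1*7 = 10 - 7 = 3)
S(D, F) = 0 (S(D, F) = -6 + 2*3 = -6 + 6 = 0)
o = 412591 (o = 2*(206287 - (-2 + (½)*(-13))) = 2*(206287 - (-2 - 13/2)) = 2*(206287 - 1*(-17/2)) = 2*(206287 + 17/2) = 2*(412591/2) = 412591)
o/(((44 + S(Y(0), -15))*(-367))) = 412591/(((44 + 0)*(-367))) = 412591/((44*(-367))) = 412591/(-16148) = 412591*(-1/16148) = -412591/16148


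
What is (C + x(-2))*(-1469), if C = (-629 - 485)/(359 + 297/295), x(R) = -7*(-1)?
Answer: -304658848/53101 ≈ -5737.3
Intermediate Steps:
x(R) = 7
C = -164315/53101 (C = -1114/(359 + 297*(1/295)) = -1114/(359 + 297/295) = -1114/106202/295 = -1114*295/106202 = -164315/53101 ≈ -3.0944)
(C + x(-2))*(-1469) = (-164315/53101 + 7)*(-1469) = (207392/53101)*(-1469) = -304658848/53101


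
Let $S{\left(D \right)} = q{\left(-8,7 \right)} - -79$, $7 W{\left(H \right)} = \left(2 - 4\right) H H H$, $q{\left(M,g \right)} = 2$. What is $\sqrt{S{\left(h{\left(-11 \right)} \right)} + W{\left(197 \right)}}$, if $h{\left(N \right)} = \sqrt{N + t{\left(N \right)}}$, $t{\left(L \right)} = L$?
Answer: $\frac{i \sqrt{107031253}}{7} \approx 1477.9 i$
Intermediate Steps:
$W{\left(H \right)} = - \frac{2 H^{3}}{7}$ ($W{\left(H \right)} = \frac{\left(2 - 4\right) H H H}{7} = \frac{- 2 H H H}{7} = \frac{- 2 H^{2} H}{7} = \frac{\left(-2\right) H^{3}}{7} = - \frac{2 H^{3}}{7}$)
$h{\left(N \right)} = \sqrt{2} \sqrt{N}$ ($h{\left(N \right)} = \sqrt{N + N} = \sqrt{2 N} = \sqrt{2} \sqrt{N}$)
$S{\left(D \right)} = 81$ ($S{\left(D \right)} = 2 - -79 = 2 + 79 = 81$)
$\sqrt{S{\left(h{\left(-11 \right)} \right)} + W{\left(197 \right)}} = \sqrt{81 - \frac{2 \cdot 197^{3}}{7}} = \sqrt{81 - \frac{15290746}{7}} = \sqrt{- \frac{15290179}{7}} = \frac{i \sqrt{107031253}}{7}$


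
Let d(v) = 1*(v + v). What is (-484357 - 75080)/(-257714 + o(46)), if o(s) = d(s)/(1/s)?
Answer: 186479/84494 ≈ 2.2070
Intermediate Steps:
d(v) = 2*v (d(v) = 1*(2*v) = 2*v)
o(s) = 2*s**2 (o(s) = (2*s)/(1/s) = (2*s)*s = 2*s**2)
(-484357 - 75080)/(-257714 + o(46)) = (-484357 - 75080)/(-257714 + 2*46**2) = -559437/(-257714 + 2*2116) = -559437/(-257714 + 4232) = -559437/(-253482) = -559437*(-1/253482) = 186479/84494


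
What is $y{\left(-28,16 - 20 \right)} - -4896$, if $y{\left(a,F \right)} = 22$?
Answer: $4918$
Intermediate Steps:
$y{\left(-28,16 - 20 \right)} - -4896 = 22 - -4896 = 22 + 4896 = 4918$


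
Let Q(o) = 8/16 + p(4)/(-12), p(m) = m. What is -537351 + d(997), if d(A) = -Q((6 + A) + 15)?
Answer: -3224107/6 ≈ -5.3735e+5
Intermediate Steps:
Q(o) = 1/6 (Q(o) = 8/16 + 4/(-12) = 8*(1/16) + 4*(-1/12) = 1/2 - 1/3 = 1/6)
d(A) = -1/6 (d(A) = -1*1/6 = -1/6)
-537351 + d(997) = -537351 - 1/6 = -3224107/6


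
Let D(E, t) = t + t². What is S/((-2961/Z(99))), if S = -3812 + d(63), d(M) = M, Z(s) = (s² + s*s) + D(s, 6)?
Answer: 24548452/987 ≈ 24872.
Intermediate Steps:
Z(s) = 42 + 2*s² (Z(s) = (s² + s*s) + 6*(1 + 6) = (s² + s²) + 6*7 = 2*s² + 42 = 42 + 2*s²)
S = -3749 (S = -3812 + 63 = -3749)
S/((-2961/Z(99))) = -3749/((-2961/(42 + 2*99²))) = -3749/((-2961/(42 + 2*9801))) = -3749/((-2961/(42 + 19602))) = -3749/((-2961/19644)) = -3749/((-2961*1/19644)) = -3749/(-987/6548) = -3749*(-6548/987) = 24548452/987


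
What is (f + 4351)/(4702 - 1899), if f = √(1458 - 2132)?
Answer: 4351/2803 + I*√674/2803 ≈ 1.5523 + 0.009262*I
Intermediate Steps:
f = I*√674 (f = √(-674) = I*√674 ≈ 25.962*I)
(f + 4351)/(4702 - 1899) = (I*√674 + 4351)/(4702 - 1899) = (4351 + I*√674)/2803 = (4351 + I*√674)*(1/2803) = 4351/2803 + I*√674/2803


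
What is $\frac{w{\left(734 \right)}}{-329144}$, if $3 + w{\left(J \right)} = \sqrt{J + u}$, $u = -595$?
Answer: $\frac{3}{329144} - \frac{\sqrt{139}}{329144} \approx -2.6705 \cdot 10^{-5}$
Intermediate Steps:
$w{\left(J \right)} = -3 + \sqrt{-595 + J}$ ($w{\left(J \right)} = -3 + \sqrt{J - 595} = -3 + \sqrt{-595 + J}$)
$\frac{w{\left(734 \right)}}{-329144} = \frac{-3 + \sqrt{-595 + 734}}{-329144} = \left(-3 + \sqrt{139}\right) \left(- \frac{1}{329144}\right) = \frac{3}{329144} - \frac{\sqrt{139}}{329144}$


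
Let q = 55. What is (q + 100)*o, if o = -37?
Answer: -5735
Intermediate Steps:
(q + 100)*o = (55 + 100)*(-37) = 155*(-37) = -5735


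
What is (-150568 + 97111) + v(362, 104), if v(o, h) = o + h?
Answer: -52991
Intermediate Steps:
v(o, h) = h + o
(-150568 + 97111) + v(362, 104) = (-150568 + 97111) + (104 + 362) = -53457 + 466 = -52991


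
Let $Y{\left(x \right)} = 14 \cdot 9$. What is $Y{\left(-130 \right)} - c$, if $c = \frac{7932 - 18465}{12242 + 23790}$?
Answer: $\frac{4550565}{36032} \approx 126.29$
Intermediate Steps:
$Y{\left(x \right)} = 126$
$c = - \frac{10533}{36032} \approx -0.29232$
$Y{\left(-130 \right)} - c = 126 - - \frac{10533}{36032} = 126 + \frac{10533}{36032} = \frac{4550565}{36032}$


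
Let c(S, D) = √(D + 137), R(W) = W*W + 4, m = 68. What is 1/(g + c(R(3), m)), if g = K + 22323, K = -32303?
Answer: -1996/19920039 - √205/99600195 ≈ -0.00010034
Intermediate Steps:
R(W) = 4 + W² (R(W) = W² + 4 = 4 + W²)
g = -9980 (g = -32303 + 22323 = -9980)
c(S, D) = √(137 + D)
1/(g + c(R(3), m)) = 1/(-9980 + √(137 + 68)) = 1/(-9980 + √205)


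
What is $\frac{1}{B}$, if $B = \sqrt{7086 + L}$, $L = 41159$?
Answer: $\frac{\sqrt{48245}}{48245} \approx 0.0045528$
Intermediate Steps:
$B = \sqrt{48245}$ ($B = \sqrt{7086 + 41159} = \sqrt{48245} \approx 219.65$)
$\frac{1}{B} = \frac{1}{\sqrt{48245}} = \frac{\sqrt{48245}}{48245}$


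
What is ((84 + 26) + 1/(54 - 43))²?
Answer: 1466521/121 ≈ 12120.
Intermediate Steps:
((84 + 26) + 1/(54 - 43))² = (110 + 1/11)² = (1211/11)² = 1466521/121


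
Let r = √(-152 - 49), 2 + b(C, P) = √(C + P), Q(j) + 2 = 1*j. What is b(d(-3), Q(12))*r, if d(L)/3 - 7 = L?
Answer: I*√201*(-2 + √22) ≈ 38.143*I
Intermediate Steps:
d(L) = 21 + 3*L
Q(j) = -2 + j (Q(j) = -2 + 1*j = -2 + j)
b(C, P) = -2 + √(C + P)
r = I*√201 (r = √(-201) = I*√201 ≈ 14.177*I)
b(d(-3), Q(12))*r = (-2 + √((21 + 3*(-3)) + (-2 + 12)))*(I*√201) = (-2 + √((21 - 9) + 10))*(I*√201) = (-2 + √(12 + 10))*(I*√201) = (-2 + √22)*(I*√201) = I*√201*(-2 + √22)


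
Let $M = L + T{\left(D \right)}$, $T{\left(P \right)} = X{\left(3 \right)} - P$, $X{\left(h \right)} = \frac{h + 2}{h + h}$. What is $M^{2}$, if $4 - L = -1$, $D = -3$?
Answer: $\frac{2809}{36} \approx 78.028$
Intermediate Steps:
$L = 5$ ($L = 4 - -1 = 4 + 1 = 5$)
$X{\left(h \right)} = \frac{2 + h}{2 h}$
$T{\left(P \right)} = \frac{5}{6} - P$ ($T{\left(P \right)} = \frac{2 + 3}{2 \cdot 3} - P = \frac{1}{2} \cdot \frac{1}{3} \cdot 5 - P = \frac{5}{6} - P$)
$M = \frac{53}{6}$ ($M = 5 + \left(\frac{5}{6} - -3\right) = 5 + \left(\frac{5}{6} + 3\right) = 5 + \frac{23}{6} = \frac{53}{6} \approx 8.8333$)
$M^{2} = \left(\frac{53}{6}\right)^{2} = \frac{2809}{36}$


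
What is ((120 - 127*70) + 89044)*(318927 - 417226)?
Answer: -7890853926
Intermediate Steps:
((120 - 127*70) + 89044)*(318927 - 417226) = ((120 - 8890) + 89044)*(-98299) = (-8770 + 89044)*(-98299) = 80274*(-98299) = -7890853926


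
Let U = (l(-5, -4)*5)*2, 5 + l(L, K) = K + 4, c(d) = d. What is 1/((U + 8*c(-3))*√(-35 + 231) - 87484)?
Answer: -1/88520 ≈ -1.1297e-5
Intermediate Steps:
l(L, K) = -1 + K (l(L, K) = -5 + (K + 4) = -5 + (4 + K) = -1 + K)
U = -50 (U = ((-1 - 4)*5)*2 = -5*5*2 = -25*2 = -50)
1/((U + 8*c(-3))*√(-35 + 231) - 87484) = 1/((-50 + 8*(-3))*√(-35 + 231) - 87484) = 1/((-50 - 24)*√196 - 87484) = 1/(-74*14 - 87484) = 1/(-1036 - 87484) = 1/(-88520) = -1/88520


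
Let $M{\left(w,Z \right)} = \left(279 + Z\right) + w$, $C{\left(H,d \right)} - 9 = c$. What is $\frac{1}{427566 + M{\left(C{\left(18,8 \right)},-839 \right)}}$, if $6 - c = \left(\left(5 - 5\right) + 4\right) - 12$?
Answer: $\frac{1}{427029} \approx 2.3418 \cdot 10^{-6}$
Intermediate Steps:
$c = 14$ ($c = 6 - \left(\left(\left(5 - 5\right) + 4\right) - 12\right) = 6 - \left(\left(0 + 4\right) - 12\right) = 6 - \left(4 - 12\right) = 6 - -8 = 6 + 8 = 14$)
$C{\left(H,d \right)} = 23$ ($C{\left(H,d \right)} = 9 + 14 = 23$)
$M{\left(w,Z \right)} = 279 + Z + w$
$\frac{1}{427566 + M{\left(C{\left(18,8 \right)},-839 \right)}} = \frac{1}{427566 + \left(279 - 839 + 23\right)} = \frac{1}{427566 - 537} = \frac{1}{427029}$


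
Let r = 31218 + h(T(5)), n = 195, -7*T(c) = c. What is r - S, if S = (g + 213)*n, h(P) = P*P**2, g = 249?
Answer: -20193221/343 ≈ -58872.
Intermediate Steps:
T(c) = -c/7
h(P) = P**3
r = 10707649/343 (r = 31218 + (-1/7*5)**3 = 31218 + (-5/7)**3 = 31218 - 125/343 = 10707649/343 ≈ 31218.)
S = 90090 (S = (249 + 213)*195 = 462*195 = 90090)
r - S = 10707649/343 - 1*90090 = 10707649/343 - 90090 = -20193221/343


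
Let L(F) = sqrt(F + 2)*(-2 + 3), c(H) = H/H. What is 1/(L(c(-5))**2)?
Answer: 1/3 ≈ 0.33333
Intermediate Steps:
c(H) = 1
L(F) = sqrt(2 + F) (L(F) = sqrt(2 + F)*1 = sqrt(2 + F))
1/(L(c(-5))**2) = 1/((sqrt(2 + 1))**2) = 1/((sqrt(3))**2) = 1/3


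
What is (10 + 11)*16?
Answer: 336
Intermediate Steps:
(10 + 11)*16 = 21*16 = 336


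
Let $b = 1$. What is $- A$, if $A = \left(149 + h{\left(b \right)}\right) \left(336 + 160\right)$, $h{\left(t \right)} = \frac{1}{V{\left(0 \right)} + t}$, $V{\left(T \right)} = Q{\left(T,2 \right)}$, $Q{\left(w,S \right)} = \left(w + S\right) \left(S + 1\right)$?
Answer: $- \frac{517824}{7} \approx -73975.0$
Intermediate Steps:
$Q{\left(w,S \right)} = \left(1 + S\right) \left(S + w\right)$ ($Q{\left(w,S \right)} = \left(S + w\right) \left(1 + S\right) = \left(1 + S\right) \left(S + w\right)$)
$V{\left(T \right)} = 6 + 3 T$ ($V{\left(T \right)} = 2 + T + 2^{2} + 2 T = 2 + T + 4 + 2 T = 6 + 3 T$)
$h{\left(t \right)} = \frac{1}{6 + t}$ ($h{\left(t \right)} = \frac{1}{\left(6 + 3 \cdot 0\right) + t} = \frac{1}{\left(6 + 0\right) + t} = \frac{1}{6 + t}$)
$A = \frac{517824}{7}$ ($A = \left(149 + \frac{1}{6 + 1}\right) \left(336 + 160\right) = \left(149 + \frac{1}{7}\right) 496 = \frac{1044}{7} \cdot 496 = \frac{517824}{7} \approx 73975.0$)
$- A = \left(-1\right) \frac{517824}{7} = - \frac{517824}{7}$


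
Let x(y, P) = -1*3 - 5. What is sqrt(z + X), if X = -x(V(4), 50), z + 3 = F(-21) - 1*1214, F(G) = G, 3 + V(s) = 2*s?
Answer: I*sqrt(1230) ≈ 35.071*I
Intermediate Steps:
V(s) = -3 + 2*s
x(y, P) = -8 (x(y, P) = -3 - 5 = -8)
z = -1238 (z = -3 + (-21 - 1*1214) = -3 + (-21 - 1214) = -3 - 1235 = -1238)
X = 8 (X = -1*(-8) = 8)
sqrt(z + X) = sqrt(-1238 + 8) = sqrt(-1230) = I*sqrt(1230)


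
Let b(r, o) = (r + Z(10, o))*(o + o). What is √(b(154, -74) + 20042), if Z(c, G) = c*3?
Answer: I*√7190 ≈ 84.794*I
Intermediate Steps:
Z(c, G) = 3*c
b(r, o) = 2*o*(30 + r) (b(r, o) = (r + 3*10)*(o + o) = (r + 30)*(2*o) = (30 + r)*(2*o) = 2*o*(30 + r))
√(b(154, -74) + 20042) = √(2*(-74)*(30 + 154) + 20042) = √(2*(-74)*184 + 20042) = √(-27232 + 20042) = √(-7190) = I*√7190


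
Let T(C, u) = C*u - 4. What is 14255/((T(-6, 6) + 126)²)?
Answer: 14255/7396 ≈ 1.9274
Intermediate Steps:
T(C, u) = -4 + C*u
14255/((T(-6, 6) + 126)²) = 14255/(((-4 - 6*6) + 126)²) = 14255/(((-4 - 36) + 126)²) = 14255/((-40 + 126)²) = 14255/(86²) = 14255/7396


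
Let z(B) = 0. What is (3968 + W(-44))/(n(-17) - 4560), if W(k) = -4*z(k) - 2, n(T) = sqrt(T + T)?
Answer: -9042480/10396817 - 1983*I*sqrt(34)/10396817 ≈ -0.86974 - 0.0011121*I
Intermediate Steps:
n(T) = sqrt(2)*sqrt(T) (n(T) = sqrt(2*T) = sqrt(2)*sqrt(T))
W(k) = -2 (W(k) = -4*0 - 2 = 0 - 2 = -2)
(3968 + W(-44))/(n(-17) - 4560) = (3968 - 2)/(sqrt(2)*sqrt(-17) - 4560) = 3966/(sqrt(2)*(I*sqrt(17)) - 4560) = 3966/(I*sqrt(34) - 4560) = 3966/(-4560 + I*sqrt(34))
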